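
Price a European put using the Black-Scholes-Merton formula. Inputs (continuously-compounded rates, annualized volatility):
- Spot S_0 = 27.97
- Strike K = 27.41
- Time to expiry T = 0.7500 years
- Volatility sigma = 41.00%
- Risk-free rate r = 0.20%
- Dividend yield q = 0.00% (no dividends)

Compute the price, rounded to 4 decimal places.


Answer: Price = 3.6056

Derivation:
d1 = (ln(S/K) + (r - q + 0.5*sigma^2) * T) / (sigma * sqrt(T)) = 0.23871912
d2 = d1 - sigma * sqrt(T) = -0.11635130
exp(-rT) = 0.99850112; exp(-qT) = 1.00000000
P = K * exp(-rT) * N(-d2) - S_0 * exp(-qT) * N(-d1)
N(-d1) = 0.40566170; N(-d2) = 0.54631293
P = 27.4100 * 0.99850112 * 0.54631293 - 27.9700 * 1.00000000 * 0.40566170 = 3.6056


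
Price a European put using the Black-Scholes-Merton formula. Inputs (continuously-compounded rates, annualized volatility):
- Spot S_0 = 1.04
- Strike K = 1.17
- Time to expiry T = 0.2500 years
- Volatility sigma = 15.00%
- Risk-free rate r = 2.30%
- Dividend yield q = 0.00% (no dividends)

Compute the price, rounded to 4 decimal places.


d1 = (ln(S/K) + (r - q + 0.5*sigma^2) * T) / (sigma * sqrt(T)) = -1.45627381
d2 = d1 - sigma * sqrt(T) = -1.53127381
exp(-rT) = 0.99426650; exp(-qT) = 1.00000000
P = K * exp(-rT) * N(-d2) - S_0 * exp(-qT) * N(-d1)
N(-d1) = 0.92734153; N(-d2) = 0.93714913
P = 1.1700 * 0.99426650 * 0.93714913 - 1.0400 * 1.00000000 * 0.92734153 = 0.1257

Answer: Price = 0.1257


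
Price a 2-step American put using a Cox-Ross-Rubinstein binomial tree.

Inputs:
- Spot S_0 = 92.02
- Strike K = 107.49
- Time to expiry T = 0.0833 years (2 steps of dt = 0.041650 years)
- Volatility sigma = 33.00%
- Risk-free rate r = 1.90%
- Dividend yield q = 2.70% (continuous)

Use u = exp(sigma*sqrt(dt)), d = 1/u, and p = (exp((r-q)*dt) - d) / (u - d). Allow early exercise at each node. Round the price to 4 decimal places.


dt = T/N = 0.041650
u = exp(sigma*sqrt(dt)) = 1.069667; d = 1/u = 0.934870
p = (exp((r-q)*dt) - d) / (u - d) = 0.480698
Discount per step: exp(-r*dt) = 0.999209
Stock lattice S(k, i) with i counting down-moves:
  k=0: S(0,0) = 92.0200
  k=1: S(1,0) = 98.4308; S(1,1) = 86.0268
  k=2: S(2,0) = 105.2882; S(2,1) = 92.0200; S(2,2) = 80.4239
Terminal payoffs V(N, i) = max(K - S_T, 0):
  V(2,0) = 2.201844; V(2,1) = 15.470000; V(2,2) = 27.066135
Backward induction: V(k, i) = exp(-r*dt) * [p * V(k+1, i) + (1-p) * V(k+1, i+1)]; then take max(V_cont, immediate exercise) for American.
  V(1,0) = exp(-r*dt) * [p*2.201844 + (1-p)*15.470000] = 9.084831; exercise = 9.059232; V(1,0) = max -> 9.084831
  V(1,1) = exp(-r*dt) * [p*15.470000 + (1-p)*27.066135] = 21.474895; exercise = 21.463237; V(1,1) = max -> 21.474895
  V(0,0) = exp(-r*dt) * [p*9.084831 + (1-p)*21.474895] = 15.506740; exercise = 15.470000; V(0,0) = max -> 15.506740

Answer: Price = V(0,0) = 15.5067


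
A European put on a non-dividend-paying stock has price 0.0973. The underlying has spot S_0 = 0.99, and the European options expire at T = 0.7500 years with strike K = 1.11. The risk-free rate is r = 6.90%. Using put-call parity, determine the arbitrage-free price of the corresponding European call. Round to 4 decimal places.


Put-call parity: C - P = S_0 * exp(-qT) - K * exp(-rT).
S_0 * exp(-qT) = 0.9900 * 1.00000000 = 0.99000000
K * exp(-rT) = 1.1100 * 0.94956623 = 1.05401851
C = P + S*exp(-qT) - K*exp(-rT)
C = 0.0973 + 0.99000000 - 1.05401851 = 0.0333

Answer: Call price = 0.0333


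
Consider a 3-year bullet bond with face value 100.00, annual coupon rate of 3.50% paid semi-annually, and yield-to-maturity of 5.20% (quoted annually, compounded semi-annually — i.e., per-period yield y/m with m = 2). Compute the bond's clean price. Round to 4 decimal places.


Coupon per period c = face * coupon_rate / m = 1.750000
Periods per year m = 2; per-period yield y/m = 0.026000
Number of cashflows N = 6
Cashflows (t years, CF_t, discount factor 1/(1+y/m)^(m*t), PV):
  t = 0.5000: CF_t = 1.750000, DF = 0.974659, PV = 1.705653
  t = 1.0000: CF_t = 1.750000, DF = 0.949960, PV = 1.662430
  t = 1.5000: CF_t = 1.750000, DF = 0.925887, PV = 1.620302
  t = 2.0000: CF_t = 1.750000, DF = 0.902424, PV = 1.579242
  t = 2.5000: CF_t = 1.750000, DF = 0.879555, PV = 1.539222
  t = 3.0000: CF_t = 101.750000, DF = 0.857266, PV = 87.226863
Price P = sum_t PV_t = 95.333711

Answer: Price = 95.3337


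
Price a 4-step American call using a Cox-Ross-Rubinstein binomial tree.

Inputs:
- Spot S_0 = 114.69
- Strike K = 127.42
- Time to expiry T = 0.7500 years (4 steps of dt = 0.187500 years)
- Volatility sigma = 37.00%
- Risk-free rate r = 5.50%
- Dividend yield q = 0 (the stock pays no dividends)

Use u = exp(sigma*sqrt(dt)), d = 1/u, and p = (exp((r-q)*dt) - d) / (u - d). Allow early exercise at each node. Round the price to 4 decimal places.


Answer: Price = V(0,0) = 12.1969

Derivation:
dt = T/N = 0.187500
u = exp(sigma*sqrt(dt)) = 1.173763; d = 1/u = 0.851961
p = (exp((r-q)*dt) - d) / (u - d) = 0.492244
Discount per step: exp(-r*dt) = 0.989740
Stock lattice S(k, i) with i counting down-moves:
  k=0: S(0,0) = 114.6900
  k=1: S(1,0) = 134.6189; S(1,1) = 97.7114
  k=2: S(2,0) = 158.0106; S(2,1) = 114.6900; S(2,2) = 83.2463
  k=3: S(3,0) = 185.4670; S(3,1) = 134.6189; S(3,2) = 97.7114; S(3,3) = 70.9226
  k=4: S(4,0) = 217.6943; S(4,1) = 158.0106; S(4,2) = 114.6900; S(4,3) = 83.2463; S(4,4) = 60.4233
Terminal payoffs V(N, i) = max(S_T - K, 0):
  V(4,0) = 90.274267; V(4,1) = 30.590618; V(4,2) = 0.000000; V(4,3) = 0.000000; V(4,4) = 0.000000
Backward induction: V(k, i) = exp(-r*dt) * [p * V(k+1, i) + (1-p) * V(k+1, i+1)]; then take max(V_cont, immediate exercise) for American.
  V(3,0) = exp(-r*dt) * [p*90.274267 + (1-p)*30.590618] = 59.354260; exercise = 58.046994; V(3,0) = max -> 59.354260
  V(3,1) = exp(-r*dt) * [p*30.590618 + (1-p)*0.000000] = 14.903551; exercise = 7.198861; V(3,1) = max -> 14.903551
  V(3,2) = exp(-r*dt) * [p*0.000000 + (1-p)*0.000000] = 0.000000; exercise = 0.000000; V(3,2) = max -> 0.000000
  V(3,3) = exp(-r*dt) * [p*0.000000 + (1-p)*0.000000] = 0.000000; exercise = 0.000000; V(3,3) = max -> 0.000000
  V(2,0) = exp(-r*dt) * [p*59.354260 + (1-p)*14.903551] = 36.406745; exercise = 30.590618; V(2,0) = max -> 36.406745
  V(2,1) = exp(-r*dt) * [p*14.903551 + (1-p)*0.000000] = 7.260913; exercise = 0.000000; V(2,1) = max -> 7.260913
  V(2,2) = exp(-r*dt) * [p*0.000000 + (1-p)*0.000000] = 0.000000; exercise = 0.000000; V(2,2) = max -> 0.000000
  V(1,0) = exp(-r*dt) * [p*36.406745 + (1-p)*7.260913] = 21.386080; exercise = 7.198861; V(1,0) = max -> 21.386080
  V(1,1) = exp(-r*dt) * [p*7.260913 + (1-p)*0.000000] = 3.537470; exercise = 0.000000; V(1,1) = max -> 3.537470
  V(0,0) = exp(-r*dt) * [p*21.386080 + (1-p)*3.537470] = 12.196904; exercise = 0.000000; V(0,0) = max -> 12.196904


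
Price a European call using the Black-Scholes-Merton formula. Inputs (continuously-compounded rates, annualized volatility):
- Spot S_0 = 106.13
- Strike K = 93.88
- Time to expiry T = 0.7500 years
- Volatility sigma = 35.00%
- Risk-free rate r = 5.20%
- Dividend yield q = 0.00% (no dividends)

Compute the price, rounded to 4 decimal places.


Answer: Price = 21.3775

Derivation:
d1 = (ln(S/K) + (r - q + 0.5*sigma^2) * T) / (sigma * sqrt(T)) = 0.68485252
d2 = d1 - sigma * sqrt(T) = 0.38174362
exp(-rT) = 0.96175071; exp(-qT) = 1.00000000
C = S_0 * exp(-qT) * N(d1) - K * exp(-rT) * N(d2)
N(d1) = 0.75328150; N(d2) = 0.64867423
C = 106.1300 * 1.00000000 * 0.75328150 - 93.8800 * 0.96175071 * 0.64867423 = 21.3775


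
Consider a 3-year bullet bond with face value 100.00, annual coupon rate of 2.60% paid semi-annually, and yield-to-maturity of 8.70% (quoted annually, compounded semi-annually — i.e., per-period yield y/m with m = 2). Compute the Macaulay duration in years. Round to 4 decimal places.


Coupon per period c = face * coupon_rate / m = 1.300000
Periods per year m = 2; per-period yield y/m = 0.043500
Number of cashflows N = 6
Cashflows (t years, CF_t, discount factor 1/(1+y/m)^(m*t), PV):
  t = 0.5000: CF_t = 1.300000, DF = 0.958313, PV = 1.245807
  t = 1.0000: CF_t = 1.300000, DF = 0.918365, PV = 1.193874
  t = 1.5000: CF_t = 1.300000, DF = 0.880081, PV = 1.144105
  t = 2.0000: CF_t = 1.300000, DF = 0.843393, PV = 1.096411
  t = 2.5000: CF_t = 1.300000, DF = 0.808235, PV = 1.050706
  t = 3.0000: CF_t = 101.300000, DF = 0.774543, PV = 78.461160
Price P = sum_t PV_t = 84.192064
Macaulay numerator sum_t t * PV_t:
  t * PV_t at t = 0.5000: 0.622904
  t * PV_t at t = 1.0000: 1.193874
  t * PV_t at t = 1.5000: 1.716158
  t * PV_t at t = 2.0000: 2.192823
  t * PV_t at t = 2.5000: 2.626764
  t * PV_t at t = 3.0000: 235.383480
Macaulay duration D = (sum_t t * PV_t) / P = 243.736003 / 84.192064 = 2.895000

Answer: Macaulay duration = 2.8950 years


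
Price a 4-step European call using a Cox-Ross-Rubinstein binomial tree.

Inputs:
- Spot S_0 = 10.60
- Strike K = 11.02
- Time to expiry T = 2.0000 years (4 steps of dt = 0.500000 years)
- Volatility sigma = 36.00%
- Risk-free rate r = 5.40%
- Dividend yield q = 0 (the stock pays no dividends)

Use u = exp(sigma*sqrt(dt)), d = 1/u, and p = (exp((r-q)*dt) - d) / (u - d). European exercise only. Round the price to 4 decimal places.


Answer: Price = V(0,0) = 2.3720

Derivation:
dt = T/N = 0.500000
u = exp(sigma*sqrt(dt)) = 1.289892; d = 1/u = 0.775259
p = (exp((r-q)*dt) - d) / (u - d) = 0.489881
Discount per step: exp(-r*dt) = 0.973361
Stock lattice S(k, i) with i counting down-moves:
  k=0: S(0,0) = 10.6000
  k=1: S(1,0) = 13.6729; S(1,1) = 8.2177
  k=2: S(2,0) = 17.6365; S(2,1) = 10.6000; S(2,2) = 6.3709
  k=3: S(3,0) = 22.7492; S(3,1) = 13.6729; S(3,2) = 8.2177; S(3,3) = 4.9391
  k=4: S(4,0) = 29.3440; S(4,1) = 17.6365; S(4,2) = 10.6000; S(4,3) = 6.3709; S(4,4) = 3.8291
Terminal payoffs V(N, i) = max(S_T - K, 0):
  V(4,0) = 18.323990; V(4,1) = 6.616505; V(4,2) = 0.000000; V(4,3) = 0.000000; V(4,4) = 0.000000
Backward induction: V(k, i) = exp(-r*dt) * [p * V(k+1, i) + (1-p) * V(k+1, i+1)].
  V(3,0) = exp(-r*dt) * [p*18.323990 + (1-p)*6.616505] = 12.022744
  V(3,1) = exp(-r*dt) * [p*6.616505 + (1-p)*0.000000] = 3.154956
  V(3,2) = exp(-r*dt) * [p*0.000000 + (1-p)*0.000000] = 0.000000
  V(3,3) = exp(-r*dt) * [p*0.000000 + (1-p)*0.000000] = 0.000000
  V(2,0) = exp(-r*dt) * [p*12.022744 + (1-p)*3.154956] = 7.299351
  V(2,1) = exp(-r*dt) * [p*3.154956 + (1-p)*0.000000] = 1.504382
  V(2,2) = exp(-r*dt) * [p*0.000000 + (1-p)*0.000000] = 0.000000
  V(1,0) = exp(-r*dt) * [p*7.299351 + (1-p)*1.504382] = 4.227529
  V(1,1) = exp(-r*dt) * [p*1.504382 + (1-p)*0.000000] = 0.717336
  V(0,0) = exp(-r*dt) * [p*4.227529 + (1-p)*0.717336] = 2.371997


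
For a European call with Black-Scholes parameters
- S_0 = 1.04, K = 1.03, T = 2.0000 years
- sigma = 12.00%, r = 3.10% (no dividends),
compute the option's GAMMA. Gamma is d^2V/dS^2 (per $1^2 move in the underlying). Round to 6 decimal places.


d1 = 0.5071246734; d2 = 0.3374190459
phi(d1) = 0.3508044791; exp(-qT) = 1.0000000000; exp(-rT) = 0.9398828868
Gamma = exp(-qT) * phi(d1) / (S * sigma * sqrt(T)) = 1.0000000000 * 0.3508044791 / (1.0400 * 0.1200 * 1.4142135624) = 1.987630

Answer: Gamma = 1.987630


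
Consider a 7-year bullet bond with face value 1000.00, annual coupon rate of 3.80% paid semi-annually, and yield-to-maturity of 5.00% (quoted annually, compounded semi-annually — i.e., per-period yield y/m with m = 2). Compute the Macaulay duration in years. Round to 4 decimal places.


Answer: Macaulay duration = 6.1758 years

Derivation:
Coupon per period c = face * coupon_rate / m = 19.000000
Periods per year m = 2; per-period yield y/m = 0.025000
Number of cashflows N = 14
Cashflows (t years, CF_t, discount factor 1/(1+y/m)^(m*t), PV):
  t = 0.5000: CF_t = 19.000000, DF = 0.975610, PV = 18.536585
  t = 1.0000: CF_t = 19.000000, DF = 0.951814, PV = 18.084474
  t = 1.5000: CF_t = 19.000000, DF = 0.928599, PV = 17.643389
  t = 2.0000: CF_t = 19.000000, DF = 0.905951, PV = 17.213062
  t = 2.5000: CF_t = 19.000000, DF = 0.883854, PV = 16.793231
  t = 3.0000: CF_t = 19.000000, DF = 0.862297, PV = 16.383640
  t = 3.5000: CF_t = 19.000000, DF = 0.841265, PV = 15.984039
  t = 4.0000: CF_t = 19.000000, DF = 0.820747, PV = 15.594185
  t = 4.5000: CF_t = 19.000000, DF = 0.800728, PV = 15.213839
  t = 5.0000: CF_t = 19.000000, DF = 0.781198, PV = 14.842770
  t = 5.5000: CF_t = 19.000000, DF = 0.762145, PV = 14.480751
  t = 6.0000: CF_t = 19.000000, DF = 0.743556, PV = 14.127562
  t = 6.5000: CF_t = 19.000000, DF = 0.725420, PV = 13.782987
  t = 7.0000: CF_t = 1019.000000, DF = 0.707727, PV = 721.174012
Price P = sum_t PV_t = 929.854527
Macaulay numerator sum_t t * PV_t:
  t * PV_t at t = 0.5000: 9.268293
  t * PV_t at t = 1.0000: 18.084474
  t * PV_t at t = 1.5000: 26.465083
  t * PV_t at t = 2.0000: 34.426125
  t * PV_t at t = 2.5000: 41.983079
  t * PV_t at t = 3.0000: 49.150921
  t * PV_t at t = 3.5000: 55.944138
  t * PV_t at t = 4.0000: 62.376739
  t * PV_t at t = 4.5000: 68.462275
  t * PV_t at t = 5.0000: 74.213848
  t * PV_t at t = 5.5000: 79.644130
  t * PV_t at t = 6.0000: 84.765371
  t * PV_t at t = 6.5000: 89.589416
  t * PV_t at t = 7.0000: 5048.218087
Macaulay duration D = (sum_t t * PV_t) / P = 5742.591979 / 929.854527 = 6.175796


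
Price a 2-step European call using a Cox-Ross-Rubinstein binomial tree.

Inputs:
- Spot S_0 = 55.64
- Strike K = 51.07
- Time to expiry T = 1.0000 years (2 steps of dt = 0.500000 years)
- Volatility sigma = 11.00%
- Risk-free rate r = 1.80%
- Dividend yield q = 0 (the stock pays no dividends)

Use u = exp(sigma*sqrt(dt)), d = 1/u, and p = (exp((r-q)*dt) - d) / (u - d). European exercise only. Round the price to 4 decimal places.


Answer: Price = V(0,0) = 6.2015

Derivation:
dt = T/N = 0.500000
u = exp(sigma*sqrt(dt)) = 1.080887; d = 1/u = 0.925166
p = (exp((r-q)*dt) - d) / (u - d) = 0.538621
Discount per step: exp(-r*dt) = 0.991040
Stock lattice S(k, i) with i counting down-moves:
  k=0: S(0,0) = 55.6400
  k=1: S(1,0) = 60.1405; S(1,1) = 51.4763
  k=2: S(2,0) = 65.0051; S(2,1) = 55.6400; S(2,2) = 47.6241
Terminal payoffs V(N, i) = max(S_T - K, 0):
  V(2,0) = 13.935108; V(2,1) = 4.570000; V(2,2) = 0.000000
Backward induction: V(k, i) = exp(-r*dt) * [p * V(k+1, i) + (1-p) * V(k+1, i+1)].
  V(1,0) = exp(-r*dt) * [p*13.935108 + (1-p)*4.570000] = 9.528105
  V(1,1) = exp(-r*dt) * [p*4.570000 + (1-p)*0.000000] = 2.439444
  V(0,0) = exp(-r*dt) * [p*9.528105 + (1-p)*2.439444] = 6.201482


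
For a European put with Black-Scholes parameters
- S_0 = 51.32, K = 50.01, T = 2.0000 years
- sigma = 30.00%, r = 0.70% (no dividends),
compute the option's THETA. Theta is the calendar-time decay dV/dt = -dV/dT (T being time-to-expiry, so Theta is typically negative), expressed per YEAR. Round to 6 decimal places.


d1 = 0.3060771908; d2 = -0.1181868779
phi(d1) = 0.3806860891; exp(-qT) = 1.0000000000; exp(-rT) = 0.9860975443
Theta = -S*exp(-qT)*phi(d1)*sigma/(2*sqrt(T)) + r*K*exp(-rT)*N(-d2) - q*S*exp(-qT)*N(-d1)
N(-d1) = 0.3797729371; N(-d2) = 0.5470402065; sqrt(T) = 1.4142135624
Term 1 = -51.3200 * 1.0000000000 * 0.3806860891 * 0.3000 / (2 * 1.4142135624) = -2.0721916348
Term 2 = 0.0070 * 50.0100 * 0.9860975443 * 0.5470402065 = 0.1888400119
Term 3 = 0 (no dividend yield, q = 0)
Theta = -2.0721916348 + (0.1888400119) + (0.0000000000) = -1.883352

Answer: Theta = -1.883352


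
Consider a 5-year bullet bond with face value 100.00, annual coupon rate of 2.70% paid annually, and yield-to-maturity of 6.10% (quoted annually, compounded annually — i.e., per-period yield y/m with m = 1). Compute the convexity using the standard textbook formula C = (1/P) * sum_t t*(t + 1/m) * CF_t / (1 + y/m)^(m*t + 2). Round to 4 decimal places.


Coupon per period c = face * coupon_rate / m = 2.700000
Periods per year m = 1; per-period yield y/m = 0.061000
Number of cashflows N = 5
Cashflows (t years, CF_t, discount factor 1/(1+y/m)^(m*t), PV):
  t = 1.0000: CF_t = 2.700000, DF = 0.942507, PV = 2.544769
  t = 2.0000: CF_t = 2.700000, DF = 0.888320, PV = 2.398463
  t = 3.0000: CF_t = 2.700000, DF = 0.837247, PV = 2.260568
  t = 4.0000: CF_t = 2.700000, DF = 0.789112, PV = 2.130602
  t = 5.0000: CF_t = 102.700000, DF = 0.743743, PV = 76.382439
Price P = sum_t PV_t = 85.716841
Convexity numerator sum_t t*(t + 1/m) * CF_t / (1+y/m)^(m*t + 2):
  t = 1.0000: term = 4.521136
  t = 2.0000: term = 12.783609
  t = 3.0000: term = 24.097284
  t = 4.0000: term = 37.853100
  t = 5.0000: term = 2035.560482
Convexity = (1/P) * sum = 2114.815612 / 85.716841 = 24.672113

Answer: Convexity = 24.6721


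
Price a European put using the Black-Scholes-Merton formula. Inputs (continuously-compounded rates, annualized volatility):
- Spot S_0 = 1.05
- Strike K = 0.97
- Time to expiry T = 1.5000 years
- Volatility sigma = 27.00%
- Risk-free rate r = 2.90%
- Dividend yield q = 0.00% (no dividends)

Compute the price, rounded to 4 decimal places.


Answer: Price = 0.0780

Derivation:
d1 = (ln(S/K) + (r - q + 0.5*sigma^2) * T) / (sigma * sqrt(T)) = 0.53654220
d2 = d1 - sigma * sqrt(T) = 0.20586108
exp(-rT) = 0.95743255; exp(-qT) = 1.00000000
P = K * exp(-rT) * N(-d2) - S_0 * exp(-qT) * N(-d1)
N(-d1) = 0.29579194; N(-d2) = 0.41844971
P = 0.9700 * 0.95743255 * 0.41844971 - 1.0500 * 1.00000000 * 0.29579194 = 0.0780


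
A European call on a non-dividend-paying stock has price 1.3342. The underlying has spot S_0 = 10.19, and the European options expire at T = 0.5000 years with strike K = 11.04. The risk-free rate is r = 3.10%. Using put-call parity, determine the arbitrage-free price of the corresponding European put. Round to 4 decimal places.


Put-call parity: C - P = S_0 * exp(-qT) - K * exp(-rT).
S_0 * exp(-qT) = 10.1900 * 1.00000000 = 10.19000000
K * exp(-rT) = 11.0400 * 0.98461951 = 10.87019935
P = C - S*exp(-qT) + K*exp(-rT)
P = 1.3342 - 10.19000000 + 10.87019935 = 2.0144

Answer: Put price = 2.0144


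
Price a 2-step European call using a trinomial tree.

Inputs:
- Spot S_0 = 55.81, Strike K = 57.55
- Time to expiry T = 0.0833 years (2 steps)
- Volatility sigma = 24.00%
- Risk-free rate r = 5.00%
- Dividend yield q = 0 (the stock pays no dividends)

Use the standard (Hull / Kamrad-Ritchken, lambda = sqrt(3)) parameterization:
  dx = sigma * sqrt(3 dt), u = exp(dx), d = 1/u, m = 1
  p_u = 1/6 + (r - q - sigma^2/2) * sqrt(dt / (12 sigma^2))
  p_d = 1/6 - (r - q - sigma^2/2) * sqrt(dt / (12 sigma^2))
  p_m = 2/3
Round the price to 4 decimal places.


dt = T/N = 0.041650; dx = sigma*sqrt(3*dt) = 0.084836
u = exp(dx) = 1.088538; d = 1/u = 0.918663
p_u = 0.171871, p_m = 0.666667, p_d = 0.161463
Discount per step: exp(-r*dt) = 0.997920
Stock lattice S(k, j) with j the centered position index:
  k=0: S(0,+0) = 55.8100
  k=1: S(1,-1) = 51.2706; S(1,+0) = 55.8100; S(1,+1) = 60.7513
  k=2: S(2,-2) = 47.1004; S(2,-1) = 51.2706; S(2,+0) = 55.8100; S(2,+1) = 60.7513; S(2,+2) = 66.1301
Terminal payoffs V(N, j) = max(S_T - K, 0):
  V(2,-2) = 0.000000; V(2,-1) = 0.000000; V(2,+0) = 0.000000; V(2,+1) = 3.201326; V(2,+2) = 8.580149
Backward induction: V(k, j) = exp(-r*dt) * [p_u * V(k+1, j+1) + p_m * V(k+1, j) + p_d * V(k+1, j-1)]
  V(1,-1) = exp(-r*dt) * [p_u*0.000000 + p_m*0.000000 + p_d*0.000000] = 0.000000
  V(1,+0) = exp(-r*dt) * [p_u*3.201326 + p_m*0.000000 + p_d*0.000000] = 0.549070
  V(1,+1) = exp(-r*dt) * [p_u*8.580149 + p_m*3.201326 + p_d*0.000000] = 3.601386
  V(0,+0) = exp(-r*dt) * [p_u*3.601386 + p_m*0.549070 + p_d*0.000000] = 0.982970

Answer: Price = V(0,0) = 0.9830


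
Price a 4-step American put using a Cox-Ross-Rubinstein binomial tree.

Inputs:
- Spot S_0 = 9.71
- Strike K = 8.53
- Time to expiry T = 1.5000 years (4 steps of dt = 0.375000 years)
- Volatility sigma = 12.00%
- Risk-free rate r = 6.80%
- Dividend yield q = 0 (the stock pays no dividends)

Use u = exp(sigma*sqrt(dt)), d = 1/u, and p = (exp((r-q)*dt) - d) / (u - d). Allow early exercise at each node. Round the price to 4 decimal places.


Answer: Price = V(0,0) = 0.0382

Derivation:
dt = T/N = 0.375000
u = exp(sigma*sqrt(dt)) = 1.076252; d = 1/u = 0.929150
p = (exp((r-q)*dt) - d) / (u - d) = 0.657216
Discount per step: exp(-r*dt) = 0.974822
Stock lattice S(k, i) with i counting down-moves:
  k=0: S(0,0) = 9.7100
  k=1: S(1,0) = 10.4504; S(1,1) = 9.0221
  k=2: S(2,0) = 11.2473; S(2,1) = 9.7100; S(2,2) = 8.3828
  k=3: S(3,0) = 12.1049; S(3,1) = 10.4504; S(3,2) = 9.0221; S(3,3) = 7.7889
  k=4: S(4,0) = 13.0279; S(4,1) = 11.2473; S(4,2) = 9.7100; S(4,3) = 8.3828; S(4,4) = 7.2371
Terminal payoffs V(N, i) = max(K - S_T, 0):
  V(4,0) = 0.000000; V(4,1) = 0.000000; V(4,2) = 0.000000; V(4,3) = 0.147159; V(4,4) = 1.292922
Backward induction: V(k, i) = exp(-r*dt) * [p * V(k+1, i) + (1-p) * V(k+1, i+1)]; then take max(V_cont, immediate exercise) for American.
  V(3,0) = exp(-r*dt) * [p*0.000000 + (1-p)*0.000000] = 0.000000; exercise = 0.000000; V(3,0) = max -> 0.000000
  V(3,1) = exp(-r*dt) * [p*0.000000 + (1-p)*0.000000] = 0.000000; exercise = 0.000000; V(3,1) = max -> 0.000000
  V(3,2) = exp(-r*dt) * [p*0.000000 + (1-p)*0.147159] = 0.049174; exercise = 0.000000; V(3,2) = max -> 0.049174
  V(3,3) = exp(-r*dt) * [p*0.147159 + (1-p)*1.292922] = 0.526315; exercise = 0.741080; V(3,3) = max -> 0.741080
  V(2,0) = exp(-r*dt) * [p*0.000000 + (1-p)*0.000000] = 0.000000; exercise = 0.000000; V(2,0) = max -> 0.000000
  V(2,1) = exp(-r*dt) * [p*0.000000 + (1-p)*0.049174] = 0.016432; exercise = 0.000000; V(2,1) = max -> 0.016432
  V(2,2) = exp(-r*dt) * [p*0.049174 + (1-p)*0.741080] = 0.279139; exercise = 0.147159; V(2,2) = max -> 0.279139
  V(1,0) = exp(-r*dt) * [p*0.000000 + (1-p)*0.016432] = 0.005491; exercise = 0.000000; V(1,0) = max -> 0.005491
  V(1,1) = exp(-r*dt) * [p*0.016432 + (1-p)*0.279139] = 0.103802; exercise = 0.000000; V(1,1) = max -> 0.103802
  V(0,0) = exp(-r*dt) * [p*0.005491 + (1-p)*0.103802] = 0.038204; exercise = 0.000000; V(0,0) = max -> 0.038204


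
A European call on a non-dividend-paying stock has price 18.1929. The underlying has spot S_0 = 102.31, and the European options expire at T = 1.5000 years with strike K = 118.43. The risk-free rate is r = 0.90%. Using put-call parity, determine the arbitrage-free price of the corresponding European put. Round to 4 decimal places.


Answer: Put price = 32.7248

Derivation:
Put-call parity: C - P = S_0 * exp(-qT) - K * exp(-rT).
S_0 * exp(-qT) = 102.3100 * 1.00000000 = 102.31000000
K * exp(-rT) = 118.4300 * 0.98659072 = 116.84193853
P = C - S*exp(-qT) + K*exp(-rT)
P = 18.1929 - 102.31000000 + 116.84193853 = 32.7248


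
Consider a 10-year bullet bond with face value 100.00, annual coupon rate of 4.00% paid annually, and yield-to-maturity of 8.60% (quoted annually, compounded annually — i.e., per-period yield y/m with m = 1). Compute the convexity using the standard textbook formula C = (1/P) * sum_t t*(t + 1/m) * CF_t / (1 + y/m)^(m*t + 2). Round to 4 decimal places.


Coupon per period c = face * coupon_rate / m = 4.000000
Periods per year m = 1; per-period yield y/m = 0.086000
Number of cashflows N = 10
Cashflows (t years, CF_t, discount factor 1/(1+y/m)^(m*t), PV):
  t = 1.0000: CF_t = 4.000000, DF = 0.920810, PV = 3.683241
  t = 2.0000: CF_t = 4.000000, DF = 0.847892, PV = 3.391567
  t = 3.0000: CF_t = 4.000000, DF = 0.780747, PV = 3.122989
  t = 4.0000: CF_t = 4.000000, DF = 0.718920, PV = 2.875681
  t = 5.0000: CF_t = 4.000000, DF = 0.661989, PV = 2.647957
  t = 6.0000: CF_t = 4.000000, DF = 0.609566, PV = 2.438266
  t = 7.0000: CF_t = 4.000000, DF = 0.561295, PV = 2.245180
  t = 8.0000: CF_t = 4.000000, DF = 0.516846, PV = 2.067385
  t = 9.0000: CF_t = 4.000000, DF = 0.475917, PV = 1.903670
  t = 10.0000: CF_t = 104.000000, DF = 0.438230, PV = 45.575882
Price P = sum_t PV_t = 69.951818
Convexity numerator sum_t t*(t + 1/m) * CF_t / (1+y/m)^(m*t + 2):
  t = 1.0000: term = 6.245979
  t = 2.0000: term = 17.254085
  t = 3.0000: term = 31.775479
  t = 4.0000: term = 48.765315
  t = 5.0000: term = 67.355408
  t = 6.0000: term = 86.830176
  t = 7.0000: term = 106.605495
  t = 8.0000: term = 126.210136
  t = 9.0000: term = 145.269494
  t = 10.0000: term = 4250.775036
Convexity = (1/P) * sum = 4887.086603 / 69.951818 = 69.863611

Answer: Convexity = 69.8636


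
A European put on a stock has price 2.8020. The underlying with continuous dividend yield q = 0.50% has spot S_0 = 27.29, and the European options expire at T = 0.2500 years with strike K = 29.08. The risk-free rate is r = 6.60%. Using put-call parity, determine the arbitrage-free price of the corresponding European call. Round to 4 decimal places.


Answer: Call price = 1.4538

Derivation:
Put-call parity: C - P = S_0 * exp(-qT) - K * exp(-rT).
S_0 * exp(-qT) = 27.2900 * 0.99875078 = 27.25590881
K * exp(-rT) = 29.0800 * 0.98363538 = 28.60411683
C = P + S*exp(-qT) - K*exp(-rT)
C = 2.8020 + 27.25590881 - 28.60411683 = 1.4538


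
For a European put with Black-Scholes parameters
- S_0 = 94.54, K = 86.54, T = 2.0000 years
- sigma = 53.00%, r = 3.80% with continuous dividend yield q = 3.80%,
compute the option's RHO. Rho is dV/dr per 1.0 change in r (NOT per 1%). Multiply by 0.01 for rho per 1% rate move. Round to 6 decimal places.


d1 = 0.4927284028; d2 = -0.2568047853
phi(d1) = 0.3533383535; exp(-qT) = 0.9268162066; exp(-rT) = 0.9268162066
N(-d2) = 0.6013352621
Rho = -K*T*exp(-rT)*N(-d2) = -86.5400 * 2.0000 * 0.9268162066 * 0.6013352621 = -96.462203

Answer: Rho = -96.462203


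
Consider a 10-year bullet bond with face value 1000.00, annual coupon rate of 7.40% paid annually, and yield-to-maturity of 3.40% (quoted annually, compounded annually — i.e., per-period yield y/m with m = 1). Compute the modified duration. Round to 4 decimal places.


Answer: Modified duration = 7.5303

Derivation:
Coupon per period c = face * coupon_rate / m = 74.000000
Periods per year m = 1; per-period yield y/m = 0.034000
Number of cashflows N = 10
Cashflows (t years, CF_t, discount factor 1/(1+y/m)^(m*t), PV):
  t = 1.0000: CF_t = 74.000000, DF = 0.967118, PV = 71.566731
  t = 2.0000: CF_t = 74.000000, DF = 0.935317, PV = 69.213473
  t = 3.0000: CF_t = 74.000000, DF = 0.904562, PV = 66.937595
  t = 4.0000: CF_t = 74.000000, DF = 0.874818, PV = 64.736552
  t = 5.0000: CF_t = 74.000000, DF = 0.846052, PV = 62.607884
  t = 6.0000: CF_t = 74.000000, DF = 0.818233, PV = 60.549211
  t = 7.0000: CF_t = 74.000000, DF = 0.791327, PV = 58.558231
  t = 8.0000: CF_t = 74.000000, DF = 0.765307, PV = 56.632719
  t = 9.0000: CF_t = 74.000000, DF = 0.740142, PV = 54.770521
  t = 10.0000: CF_t = 1074.000000, DF = 0.715805, PV = 768.774366
Price P = sum_t PV_t = 1334.347282
First compute Macaulay numerator sum_t t * PV_t:
  t * PV_t at t = 1.0000: 71.566731
  t * PV_t at t = 2.0000: 138.426946
  t * PV_t at t = 3.0000: 200.812784
  t * PV_t at t = 4.0000: 258.946208
  t * PV_t at t = 5.0000: 313.039420
  t * PV_t at t = 6.0000: 363.295265
  t * PV_t at t = 7.0000: 409.907617
  t * PV_t at t = 8.0000: 453.061748
  t * PV_t at t = 9.0000: 492.934688
  t * PV_t at t = 10.0000: 7687.743660
Macaulay duration D = 10389.735068 / 1334.347282 = 7.786380
Modified duration = D / (1 + y/m) = 7.786380 / (1 + 0.034000) = 7.530348


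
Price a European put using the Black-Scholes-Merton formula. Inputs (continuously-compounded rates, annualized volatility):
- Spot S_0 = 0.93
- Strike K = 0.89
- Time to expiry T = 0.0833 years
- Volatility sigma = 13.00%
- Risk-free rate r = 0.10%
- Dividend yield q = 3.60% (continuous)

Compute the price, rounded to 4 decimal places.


d1 = (ln(S/K) + (r - q + 0.5*sigma^2) * T) / (sigma * sqrt(T)) = 1.11277233
d2 = d1 - sigma * sqrt(T) = 1.07525207
exp(-rT) = 0.99991670; exp(-qT) = 0.99700569
P = K * exp(-rT) * N(-d2) - S_0 * exp(-qT) * N(-d1)
N(-d1) = 0.13290311; N(-d2) = 0.14113094
P = 0.8900 * 0.99991670 * 0.14113094 - 0.9300 * 0.99700569 * 0.13290311 = 0.0024

Answer: Price = 0.0024


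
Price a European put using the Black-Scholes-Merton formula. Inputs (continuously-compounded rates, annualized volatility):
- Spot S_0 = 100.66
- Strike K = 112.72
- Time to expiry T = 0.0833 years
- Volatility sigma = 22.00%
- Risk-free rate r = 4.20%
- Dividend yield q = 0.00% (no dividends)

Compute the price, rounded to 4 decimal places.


d1 = (ln(S/K) + (r - q + 0.5*sigma^2) * T) / (sigma * sqrt(T)) = -1.69529104
d2 = d1 - sigma * sqrt(T) = -1.75878687
exp(-rT) = 0.99650751; exp(-qT) = 1.00000000
P = K * exp(-rT) * N(-d2) - S_0 * exp(-qT) * N(-d1)
N(-d1) = 0.95498989; N(-d2) = 0.96069314
P = 112.7200 * 0.99650751 * 0.96069314 - 100.6600 * 1.00000000 * 0.95498989 = 11.7818

Answer: Price = 11.7818


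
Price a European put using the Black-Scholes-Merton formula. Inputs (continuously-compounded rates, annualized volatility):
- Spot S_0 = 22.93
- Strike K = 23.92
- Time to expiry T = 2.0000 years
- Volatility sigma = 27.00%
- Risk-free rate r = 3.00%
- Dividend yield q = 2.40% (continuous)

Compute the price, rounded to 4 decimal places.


d1 = (ln(S/K) + (r - q + 0.5*sigma^2) * T) / (sigma * sqrt(T)) = 0.11164736
d2 = d1 - sigma * sqrt(T) = -0.27019030
exp(-rT) = 0.94176453; exp(-qT) = 0.95313379
P = K * exp(-rT) * N(-d2) - S_0 * exp(-qT) * N(-d1)
N(-d1) = 0.45555151; N(-d2) = 0.60649307
P = 23.9200 * 0.94176453 * 0.60649307 - 22.9300 * 0.95313379 * 0.45555151 = 3.7062

Answer: Price = 3.7062


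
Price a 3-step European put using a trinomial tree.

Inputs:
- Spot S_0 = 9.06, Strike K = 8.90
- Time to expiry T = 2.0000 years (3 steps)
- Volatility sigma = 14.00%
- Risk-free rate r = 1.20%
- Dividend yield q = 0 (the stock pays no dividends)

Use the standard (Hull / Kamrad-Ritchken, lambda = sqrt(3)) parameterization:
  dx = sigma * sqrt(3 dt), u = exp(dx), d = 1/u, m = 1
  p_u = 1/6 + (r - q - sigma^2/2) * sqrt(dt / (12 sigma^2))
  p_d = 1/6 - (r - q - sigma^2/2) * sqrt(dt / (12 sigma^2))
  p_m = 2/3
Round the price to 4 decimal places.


Answer: Price = V(0,0) = 0.4925

Derivation:
dt = T/N = 0.666667; dx = sigma*sqrt(3*dt) = 0.197990
u = exp(dx) = 1.218950; d = 1/u = 0.820378
p_u = 0.170371, p_m = 0.666667, p_d = 0.162963
Discount per step: exp(-r*dt) = 0.992032
Stock lattice S(k, j) with j the centered position index:
  k=0: S(0,+0) = 9.0600
  k=1: S(1,-1) = 7.4326; S(1,+0) = 9.0600; S(1,+1) = 11.0437
  k=2: S(2,-2) = 6.0976; S(2,-1) = 7.4326; S(2,+0) = 9.0600; S(2,+1) = 11.0437; S(2,+2) = 13.4617
  k=3: S(3,-3) = 5.0023; S(3,-2) = 6.0976; S(3,-1) = 7.4326; S(3,+0) = 9.0600; S(3,+1) = 11.0437; S(3,+2) = 13.4617; S(3,+3) = 16.4091
Terminal payoffs V(N, j) = max(K - S_T, 0):
  V(3,-3) = 3.897692; V(3,-2) = 2.802436; V(3,-1) = 1.467374; V(3,+0) = 0.000000; V(3,+1) = 0.000000; V(3,+2) = 0.000000; V(3,+3) = 0.000000
Backward induction: V(k, j) = exp(-r*dt) * [p_u * V(k+1, j+1) + p_m * V(k+1, j) + p_d * V(k+1, j-1)]
  V(2,-2) = exp(-r*dt) * [p_u*1.467374 + p_m*2.802436 + p_d*3.897692] = 2.731527
  V(2,-1) = exp(-r*dt) * [p_u*0.000000 + p_m*1.467374 + p_d*2.802436] = 1.423508
  V(2,+0) = exp(-r*dt) * [p_u*0.000000 + p_m*0.000000 + p_d*1.467374] = 0.237222
  V(2,+1) = exp(-r*dt) * [p_u*0.000000 + p_m*0.000000 + p_d*0.000000] = 0.000000
  V(2,+2) = exp(-r*dt) * [p_u*0.000000 + p_m*0.000000 + p_d*0.000000] = 0.000000
  V(1,-1) = exp(-r*dt) * [p_u*0.237222 + p_m*1.423508 + p_d*2.731527] = 1.423128
  V(1,+0) = exp(-r*dt) * [p_u*0.000000 + p_m*0.237222 + p_d*1.423508] = 0.387018
  V(1,+1) = exp(-r*dt) * [p_u*0.000000 + p_m*0.000000 + p_d*0.237222] = 0.038350
  V(0,+0) = exp(-r*dt) * [p_u*0.038350 + p_m*0.387018 + p_d*1.423128] = 0.492507


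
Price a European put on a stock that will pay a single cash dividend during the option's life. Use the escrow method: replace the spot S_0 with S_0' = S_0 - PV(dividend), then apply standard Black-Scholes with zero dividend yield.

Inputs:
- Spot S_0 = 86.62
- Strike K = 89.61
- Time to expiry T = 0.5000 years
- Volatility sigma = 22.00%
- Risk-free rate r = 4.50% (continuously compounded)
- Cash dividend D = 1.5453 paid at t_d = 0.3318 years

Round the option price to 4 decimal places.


PV(D) = D * exp(-r * t_d) = 1.5453 * 0.98517991 = 1.52239852
S_0' = S_0 - PV(D) = 86.6200 - 1.52239852 = 85.09760148
d1 = (ln(S_0'/K) + (r + sigma^2/2)*T) / (sigma*sqrt(T)) = -0.10971771
d2 = d1 - sigma*sqrt(T) = -0.26528120
exp(-rT) = 0.97775124
N(-d1) = 0.54368337; N(-d2) = 0.60460358
P = K * exp(-rT) * N(-d2) - S_0' * N(-d1) = 89.6100 * 0.97775124 * 0.60460358 - 85.09760148 * 0.54368337 = 6.7070

Answer: Price = 6.7070


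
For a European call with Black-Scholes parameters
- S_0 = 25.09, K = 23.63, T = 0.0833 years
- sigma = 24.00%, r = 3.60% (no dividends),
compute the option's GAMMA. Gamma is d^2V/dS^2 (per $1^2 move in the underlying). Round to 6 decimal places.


d1 = 0.9434362843; d2 = 0.8741681098
phi(d1) = 0.2556426918; exp(-qT) = 1.0000000000; exp(-rT) = 0.9970056919
Gamma = exp(-qT) * phi(d1) / (S * sigma * sqrt(T)) = 1.0000000000 * 0.2556426918 / (25.0900 * 0.2400 * 0.2886173938) = 0.147095

Answer: Gamma = 0.147095


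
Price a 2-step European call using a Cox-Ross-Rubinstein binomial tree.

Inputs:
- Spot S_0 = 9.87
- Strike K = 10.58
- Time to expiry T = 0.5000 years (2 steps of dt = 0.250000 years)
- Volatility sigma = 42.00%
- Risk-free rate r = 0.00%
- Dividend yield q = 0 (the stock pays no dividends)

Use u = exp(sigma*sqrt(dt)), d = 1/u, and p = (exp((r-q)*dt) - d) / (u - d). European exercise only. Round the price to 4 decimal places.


dt = T/N = 0.250000
u = exp(sigma*sqrt(dt)) = 1.233678; d = 1/u = 0.810584
p = (exp((r-q)*dt) - d) / (u - d) = 0.447692
Discount per step: exp(-r*dt) = 1.000000
Stock lattice S(k, i) with i counting down-moves:
  k=0: S(0,0) = 9.8700
  k=1: S(1,0) = 12.1764; S(1,1) = 8.0005
  k=2: S(2,0) = 15.0218; S(2,1) = 9.8700; S(2,2) = 6.4851
Terminal payoffs V(N, i) = max(S_T - K, 0):
  V(2,0) = 4.441761; V(2,1) = 0.000000; V(2,2) = 0.000000
Backward induction: V(k, i) = exp(-r*dt) * [p * V(k+1, i) + (1-p) * V(k+1, i+1)].
  V(1,0) = exp(-r*dt) * [p*4.441761 + (1-p)*0.000000] = 1.988541
  V(1,1) = exp(-r*dt) * [p*0.000000 + (1-p)*0.000000] = 0.000000
  V(0,0) = exp(-r*dt) * [p*1.988541 + (1-p)*0.000000] = 0.890254

Answer: Price = V(0,0) = 0.8903


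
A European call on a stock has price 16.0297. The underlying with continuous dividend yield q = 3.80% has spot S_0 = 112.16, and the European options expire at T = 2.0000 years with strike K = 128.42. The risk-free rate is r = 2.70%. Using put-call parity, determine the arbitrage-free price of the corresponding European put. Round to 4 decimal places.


Answer: Put price = 33.7472

Derivation:
Put-call parity: C - P = S_0 * exp(-qT) - K * exp(-rT).
S_0 * exp(-qT) = 112.1600 * 0.92681621 = 103.95170573
K * exp(-rT) = 128.4200 * 0.94743211 = 121.66923112
P = C - S*exp(-qT) + K*exp(-rT)
P = 16.0297 - 103.95170573 + 121.66923112 = 33.7472


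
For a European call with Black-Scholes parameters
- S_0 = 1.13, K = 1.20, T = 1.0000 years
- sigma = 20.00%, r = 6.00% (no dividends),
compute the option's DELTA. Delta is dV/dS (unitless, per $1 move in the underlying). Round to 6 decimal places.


Answer: Delta = 0.539622

Derivation:
d1 = 0.0994803797; d2 = -0.1005196203
phi(d1) = 0.3969731209; exp(-qT) = 1.0000000000; exp(-rT) = 0.9417645336
N(d1) = 0.5396215673
Delta = exp(-qT) * N(d1) = 1.0000000000 * 0.5396215673 = 0.539622


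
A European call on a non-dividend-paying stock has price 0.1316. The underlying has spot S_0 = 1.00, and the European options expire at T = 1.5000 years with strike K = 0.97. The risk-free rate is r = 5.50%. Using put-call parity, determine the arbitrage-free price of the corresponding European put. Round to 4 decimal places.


Answer: Put price = 0.0248

Derivation:
Put-call parity: C - P = S_0 * exp(-qT) - K * exp(-rT).
S_0 * exp(-qT) = 1.0000 * 1.00000000 = 1.00000000
K * exp(-rT) = 0.9700 * 0.92081144 = 0.89318709
P = C - S*exp(-qT) + K*exp(-rT)
P = 0.1316 - 1.00000000 + 0.89318709 = 0.0248


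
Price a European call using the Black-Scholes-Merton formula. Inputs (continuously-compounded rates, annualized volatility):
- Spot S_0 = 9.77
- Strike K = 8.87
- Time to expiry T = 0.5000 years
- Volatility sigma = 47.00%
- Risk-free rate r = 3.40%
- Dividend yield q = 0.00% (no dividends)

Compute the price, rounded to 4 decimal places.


Answer: Price = 1.8148

Derivation:
d1 = (ln(S/K) + (r - q + 0.5*sigma^2) * T) / (sigma * sqrt(T)) = 0.50811390
d2 = d1 - sigma * sqrt(T) = 0.17577372
exp(-rT) = 0.98314368; exp(-qT) = 1.00000000
C = S_0 * exp(-qT) * N(d1) - K * exp(-rT) * N(d2)
N(d1) = 0.69431327; N(d2) = 0.56976414
C = 9.7700 * 1.00000000 * 0.69431327 - 8.8700 * 0.98314368 * 0.56976414 = 1.8148


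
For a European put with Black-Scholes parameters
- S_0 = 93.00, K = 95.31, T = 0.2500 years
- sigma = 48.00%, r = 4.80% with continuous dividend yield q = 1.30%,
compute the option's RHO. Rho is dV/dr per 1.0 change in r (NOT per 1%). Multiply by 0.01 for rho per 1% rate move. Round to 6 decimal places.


Answer: Rho = -13.506500

Derivation:
d1 = 0.0542281508; d2 = -0.1857718492
phi(d1) = 0.3983561282; exp(-qT) = 0.9967552755; exp(-rT) = 0.9880717129
N(-d2) = 0.5736881593
Rho = -K*T*exp(-rT)*N(-d2) = -95.3100 * 0.2500 * 0.9880717129 * 0.5736881593 = -13.506500


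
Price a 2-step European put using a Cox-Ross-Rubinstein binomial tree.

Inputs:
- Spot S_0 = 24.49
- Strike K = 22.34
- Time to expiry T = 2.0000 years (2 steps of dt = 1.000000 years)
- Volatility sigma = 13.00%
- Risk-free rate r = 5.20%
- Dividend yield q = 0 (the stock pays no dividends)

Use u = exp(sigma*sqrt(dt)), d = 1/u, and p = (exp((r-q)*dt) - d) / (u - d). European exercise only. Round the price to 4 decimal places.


dt = T/N = 1.000000
u = exp(sigma*sqrt(dt)) = 1.138828; d = 1/u = 0.878095
p = (exp((r-q)*dt) - d) / (u - d) = 0.672260
Discount per step: exp(-r*dt) = 0.949329
Stock lattice S(k, i) with i counting down-moves:
  k=0: S(0,0) = 24.4900
  k=1: S(1,0) = 27.8899; S(1,1) = 21.5046
  k=2: S(2,0) = 31.7618; S(2,1) = 24.4900; S(2,2) = 18.8831
Terminal payoffs V(N, i) = max(K - S_T, 0):
  V(2,0) = 0.000000; V(2,1) = 0.000000; V(2,2) = 3.456947
Backward induction: V(k, i) = exp(-r*dt) * [p * V(k+1, i) + (1-p) * V(k+1, i+1)].
  V(1,0) = exp(-r*dt) * [p*0.000000 + (1-p)*0.000000] = 0.000000
  V(1,1) = exp(-r*dt) * [p*0.000000 + (1-p)*3.456947] = 1.075571
  V(0,0) = exp(-r*dt) * [p*0.000000 + (1-p)*1.075571] = 0.334646

Answer: Price = V(0,0) = 0.3346


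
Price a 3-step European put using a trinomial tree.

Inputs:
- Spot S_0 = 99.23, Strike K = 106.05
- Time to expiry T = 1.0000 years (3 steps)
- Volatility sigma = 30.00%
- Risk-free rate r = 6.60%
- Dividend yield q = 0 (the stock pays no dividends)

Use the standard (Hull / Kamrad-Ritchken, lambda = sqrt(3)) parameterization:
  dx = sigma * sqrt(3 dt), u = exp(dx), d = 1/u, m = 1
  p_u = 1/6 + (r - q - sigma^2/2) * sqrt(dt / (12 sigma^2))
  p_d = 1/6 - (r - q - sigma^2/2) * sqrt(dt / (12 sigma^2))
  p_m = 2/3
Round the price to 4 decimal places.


Answer: Price = V(0,0) = 11.8339

Derivation:
dt = T/N = 0.333333; dx = sigma*sqrt(3*dt) = 0.300000
u = exp(dx) = 1.349859; d = 1/u = 0.740818
p_u = 0.178333, p_m = 0.666667, p_d = 0.155000
Discount per step: exp(-r*dt) = 0.978240
Stock lattice S(k, j) with j the centered position index:
  k=0: S(0,+0) = 99.2300
  k=1: S(1,-1) = 73.5114; S(1,+0) = 99.2300; S(1,+1) = 133.9465
  k=2: S(2,-2) = 54.4586; S(2,-1) = 73.5114; S(2,+0) = 99.2300; S(2,+1) = 133.9465; S(2,+2) = 180.8088
  k=3: S(3,-3) = 40.3439; S(3,-2) = 54.4586; S(3,-1) = 73.5114; S(3,+0) = 99.2300; S(3,+1) = 133.9465; S(3,+2) = 180.8088; S(3,+3) = 244.0664
Terminal payoffs V(N, j) = max(K - S_T, 0):
  V(3,-3) = 65.706093; V(3,-2) = 51.591421; V(3,-1) = 32.538608; V(3,+0) = 6.820000; V(3,+1) = 0.000000; V(3,+2) = 0.000000; V(3,+3) = 0.000000
Backward induction: V(k, j) = exp(-r*dt) * [p_u * V(k+1, j+1) + p_m * V(k+1, j) + p_d * V(k+1, j-1)]
  V(2,-2) = exp(-r*dt) * [p_u*32.538608 + p_m*51.591421 + p_d*65.706093] = 49.285155
  V(2,-1) = exp(-r*dt) * [p_u*6.820000 + p_m*32.538608 + p_d*51.591421] = 30.232817
  V(2,+0) = exp(-r*dt) * [p_u*0.000000 + p_m*6.820000 + p_d*32.538608] = 9.381471
  V(2,+1) = exp(-r*dt) * [p_u*0.000000 + p_m*0.000000 + p_d*6.820000] = 1.034098
  V(2,+2) = exp(-r*dt) * [p_u*0.000000 + p_m*0.000000 + p_d*0.000000] = 0.000000
  V(1,-1) = exp(-r*dt) * [p_u*9.381471 + p_m*30.232817 + p_d*49.285155] = 28.826235
  V(1,+0) = exp(-r*dt) * [p_u*1.034098 + p_m*9.381471 + p_d*30.232817] = 10.882742
  V(1,+1) = exp(-r*dt) * [p_u*0.000000 + p_m*1.034098 + p_d*9.381471] = 2.096884
  V(0,+0) = exp(-r*dt) * [p_u*2.096884 + p_m*10.882742 + p_d*28.826235] = 11.833940


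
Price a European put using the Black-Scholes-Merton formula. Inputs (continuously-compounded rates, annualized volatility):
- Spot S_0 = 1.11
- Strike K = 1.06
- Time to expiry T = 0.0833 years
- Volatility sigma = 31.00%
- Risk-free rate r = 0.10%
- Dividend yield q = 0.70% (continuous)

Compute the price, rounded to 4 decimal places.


Answer: Price = 0.0189

Derivation:
d1 = (ln(S/K) + (r - q + 0.5*sigma^2) * T) / (sigma * sqrt(T)) = 0.55429865
d2 = d1 - sigma * sqrt(T) = 0.46482726
exp(-rT) = 0.99991670; exp(-qT) = 0.99941707
P = K * exp(-rT) * N(-d2) - S_0 * exp(-qT) * N(-d1)
N(-d1) = 0.28968724; N(-d2) = 0.32102758
P = 1.0600 * 0.99991670 * 0.32102758 - 1.1100 * 0.99941707 * 0.28968724 = 0.0189
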